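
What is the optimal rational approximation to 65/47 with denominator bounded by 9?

11/8

Expand x = 65/47 as a continued fraction with the Euclidean algorithm:
  65 = 1*47 + 18, so a_0 = 1.
  47 = 2*18 + 11, so a_1 = 2.
  18 = 1*11 + 7, so a_2 = 1.
  11 = 1*7 + 4, so a_3 = 1.
  7 = 1*4 + 3, so a_4 = 1.
  4 = 1*3 + 1, so a_5 = 1.
  3 = 3*1 + 0, so a_6 = 3.
so x = [1; 2, 1, 1, 1, 1, 3].
Convergents (p_i = a_i*p_{i-1} + p_{i-2}, q_i = a_i*q_{i-1} + q_{i-2} with p_{-2}=0, p_{-1}=1, q_{-2}=1, q_{-1}=0), until the denominator exceeds 9:
  i=0: a_0=1, p_0 = 1*1 + 0 = 1, q_0 = 1*0 + 1 = 1.
  i=1: a_1=2, p_1 = 2*1 + 1 = 3, q_1 = 2*1 + 0 = 2.
  i=2: a_2=1, p_2 = 1*3 + 1 = 4, q_2 = 1*2 + 1 = 3.
  i=3: a_3=1, p_3 = 1*4 + 3 = 7, q_3 = 1*3 + 2 = 5.
  i=4: a_4=1, p_4 = 1*7 + 4 = 11, q_4 = 1*5 + 3 = 8.
  i=5: a_5=1, p_5 = 1*11 + 7 = 18, q_5 = 1*8 + 5 = 13.
q_5 = 13 > 9, so the last convergent with denominator <= 9 is p_4/q_4 = 11/8.
The closest fraction with denominator <= 9 is either p_4/q_4 or the intermediate fraction (k*p_4 + p_3)/(k*q_4 + q_3) with the largest k >= 1 whose denominator stays <= 9; these approach x as k grows, and every other convergent or intermediate fraction in range is farther away.
Largest k: floor((9 - q_3)/q_4) = floor((9 - 5)/8) = 0.
Since k = 0, no intermediate fraction beyond p_4/q_4 has denominator <= 9, so the convergent 11/8 is the closest (its error is |65*8 - 11*47|/(47*8) = 3/376).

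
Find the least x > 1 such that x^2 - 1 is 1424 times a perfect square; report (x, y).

First expand sqrt(1424) as a continued fraction. With x_i = (sqrt(1424) + m_i)/d_i and (m_0, d_0) = (0, 1): a_0 = floor(sqrt(1424)) = 37, since 37^2 = 1369 <= 1424 < 1444 = 38^2.
Iterate m_{i+1} = d_i*a_i - m_i, d_{i+1} = (1424 - m_{i+1}^2)/d_i, a_{i+1} = floor((a_0 + m_{i+1})/d_{i+1}):
  m_1 = 1*37 - 0 = 37, d_1 = (1424 - 37^2)/1 = 55/1 = 55, a_1 = floor((37 + 37)/55) = 1.
  m_2 = 55*1 - 37 = 18, d_2 = (1424 - 18^2)/55 = 1100/55 = 20, a_2 = floor((37 + 18)/20) = 2.
  m_3 = 20*2 - 18 = 22, d_3 = (1424 - 22^2)/20 = 940/20 = 47, a_3 = floor((37 + 22)/47) = 1.
  m_4 = 47*1 - 22 = 25, d_4 = (1424 - 25^2)/47 = 799/47 = 17, a_4 = floor((37 + 25)/17) = 3.
  m_5 = 17*3 - 25 = 26, d_5 = (1424 - 26^2)/17 = 748/17 = 44, a_5 = floor((37 + 26)/44) = 1.
  m_6 = 44*1 - 26 = 18, d_6 = (1424 - 18^2)/44 = 1100/44 = 25, a_6 = floor((37 + 18)/25) = 2.
  m_7 = 25*2 - 18 = 32, d_7 = (1424 - 32^2)/25 = 400/25 = 16, a_7 = floor((37 + 32)/16) = 4.
  m_8 = 16*4 - 32 = 32, d_8 = (1424 - 32^2)/16 = 400/16 = 25, a_8 = floor((37 + 32)/25) = 2.
  m_9 = 25*2 - 32 = 18, d_9 = (1424 - 18^2)/25 = 1100/25 = 44, a_9 = floor((37 + 18)/44) = 1.
  m_10 = 44*1 - 18 = 26, d_10 = (1424 - 26^2)/44 = 748/44 = 17, a_10 = floor((37 + 26)/17) = 3.
  m_11 = 17*3 - 26 = 25, d_11 = (1424 - 25^2)/17 = 799/17 = 47, a_11 = floor((37 + 25)/47) = 1.
  m_12 = 47*1 - 25 = 22, d_12 = (1424 - 22^2)/47 = 940/47 = 20, a_12 = floor((37 + 22)/20) = 2.
  m_13 = 20*2 - 22 = 18, d_13 = (1424 - 18^2)/20 = 1100/20 = 55, a_13 = floor((37 + 18)/55) = 1.
  m_14 = 55*1 - 18 = 37, d_14 = (1424 - 37^2)/55 = 55/55 = 1, a_14 = floor((37 + 37)/1) = 74.
  m_15 = 1*74 - 37 = 37, d_15 = (1424 - 37^2)/1 = 55/1 = 55: (m_15, d_15) = (m_1, d_1) = (37, 55), so from here the quotients repeat a_1, ..., a_14; the period length is 14.
So sqrt(1424) = [37; (1, 2, 1, 3, 1, 2, 4, 2, 1, 3, 1, 2, 1, 74)] with period length k = 14.
k is even, so the fundamental solution of x^2 - 1424y^2 = 1 is (p_{k-1}, q_{k-1}) = (p_13, q_13); compute convergents through index 13.
Convergents (p_i = a_i*p_{i-1} + p_{i-2}, q_i = a_i*q_{i-1} + q_{i-2} with p_{-2}=0, p_{-1}=1, q_{-2}=1, q_{-1}=0):
  i=0: a_0=37, p_0 = 37*1 + 0 = 37, q_0 = 37*0 + 1 = 1.
  i=1: a_1=1, p_1 = 1*37 + 1 = 38, q_1 = 1*1 + 0 = 1.
  i=2: a_2=2, p_2 = 2*38 + 37 = 113, q_2 = 2*1 + 1 = 3.
  i=3: a_3=1, p_3 = 1*113 + 38 = 151, q_3 = 1*3 + 1 = 4.
  i=4: a_4=3, p_4 = 3*151 + 113 = 566, q_4 = 3*4 + 3 = 15.
  i=5: a_5=1, p_5 = 1*566 + 151 = 717, q_5 = 1*15 + 4 = 19.
  i=6: a_6=2, p_6 = 2*717 + 566 = 2000, q_6 = 2*19 + 15 = 53.
  i=7: a_7=4, p_7 = 4*2000 + 717 = 8717, q_7 = 4*53 + 19 = 231.
  i=8: a_8=2, p_8 = 2*8717 + 2000 = 19434, q_8 = 2*231 + 53 = 515.
  i=9: a_9=1, p_9 = 1*19434 + 8717 = 28151, q_9 = 1*515 + 231 = 746.
  i=10: a_10=3, p_10 = 3*28151 + 19434 = 103887, q_10 = 3*746 + 515 = 2753.
  i=11: a_11=1, p_11 = 1*103887 + 28151 = 132038, q_11 = 1*2753 + 746 = 3499.
  i=12: a_12=2, p_12 = 2*132038 + 103887 = 367963, q_12 = 2*3499 + 2753 = 9751.
  i=13: a_13=1, p_13 = 1*367963 + 132038 = 500001, q_13 = 1*9751 + 3499 = 13250.
Check: 500001^2 - 1424*13250^2 = 250001000001 - 250001000000 = 1, so (x, y) = (500001, 13250) solves the equation, and by the theorem it is the least positive solution.

(x, y) = (500001, 13250)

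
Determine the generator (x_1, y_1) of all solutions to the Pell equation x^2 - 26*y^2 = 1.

First expand sqrt(26) as a continued fraction. With x_i = (sqrt(26) + m_i)/d_i and (m_0, d_0) = (0, 1): a_0 = floor(sqrt(26)) = 5, since 5^2 = 25 <= 26 < 36 = 6^2.
Iterate m_{i+1} = d_i*a_i - m_i, d_{i+1} = (26 - m_{i+1}^2)/d_i, a_{i+1} = floor((a_0 + m_{i+1})/d_{i+1}):
  m_1 = 1*5 - 0 = 5, d_1 = (26 - 5^2)/1 = 1/1 = 1, a_1 = floor((5 + 5)/1) = 10.
  m_2 = 1*10 - 5 = 5, d_2 = (26 - 5^2)/1 = 1/1 = 1: (m_2, d_2) = (m_1, d_1) = (5, 1), so from here the quotient a_1 repeats; the period length is 1.
So sqrt(26) = [5; (10)] with period length k = 1.
k is odd, so (p_{k-1}, q_{k-1}) only solves x^2 - 26y^2 = -1 and the fundamental solution of x^2 - 26y^2 = 1 is (p_{2k-1}, q_{2k-1}) = (p_1, q_1); compute convergents through index 1, running through the period twice.
Convergents (p_i = a_i*p_{i-1} + p_{i-2}, q_i = a_i*q_{i-1} + q_{i-2} with p_{-2}=0, p_{-1}=1, q_{-2}=1, q_{-1}=0):
  i=0: a_0=5, p_0 = 5*1 + 0 = 5, q_0 = 5*0 + 1 = 1.
  i=1: a_1=10, p_1 = 10*5 + 1 = 51, q_1 = 10*1 + 0 = 10.
Indeed p_0^2 - 26*q_0^2 = 25 - 26 = -1, not +1.
Check: 51^2 - 26*10^2 = 2601 - 2600 = 1, so (x, y) = (51, 10) solves the equation, and by the theorem it is the least positive solution.

(x, y) = (51, 10)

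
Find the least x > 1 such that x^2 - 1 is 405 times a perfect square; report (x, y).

First expand sqrt(405) as a continued fraction. With x_i = (sqrt(405) + m_i)/d_i and (m_0, d_0) = (0, 1): a_0 = floor(sqrt(405)) = 20, since 20^2 = 400 <= 405 < 441 = 21^2.
Iterate m_{i+1} = d_i*a_i - m_i, d_{i+1} = (405 - m_{i+1}^2)/d_i, a_{i+1} = floor((a_0 + m_{i+1})/d_{i+1}):
  m_1 = 1*20 - 0 = 20, d_1 = (405 - 20^2)/1 = 5/1 = 5, a_1 = floor((20 + 20)/5) = 8.
  m_2 = 5*8 - 20 = 20, d_2 = (405 - 20^2)/5 = 5/5 = 1, a_2 = floor((20 + 20)/1) = 40.
  m_3 = 1*40 - 20 = 20, d_3 = (405 - 20^2)/1 = 5/1 = 5: (m_3, d_3) = (m_1, d_1) = (20, 5), so from here the quotients repeat a_1, a_2; the period length is 2.
So sqrt(405) = [20; (8, 40)] with period length k = 2.
k is even, so the fundamental solution of x^2 - 405y^2 = 1 is (p_{k-1}, q_{k-1}) = (p_1, q_1); compute convergents through index 1.
Convergents (p_i = a_i*p_{i-1} + p_{i-2}, q_i = a_i*q_{i-1} + q_{i-2} with p_{-2}=0, p_{-1}=1, q_{-2}=1, q_{-1}=0):
  i=0: a_0=20, p_0 = 20*1 + 0 = 20, q_0 = 20*0 + 1 = 1.
  i=1: a_1=8, p_1 = 8*20 + 1 = 161, q_1 = 8*1 + 0 = 8.
Check: 161^2 - 405*8^2 = 25921 - 25920 = 1, so (x, y) = (161, 8) solves the equation, and by the theorem it is the least positive solution.

(x, y) = (161, 8)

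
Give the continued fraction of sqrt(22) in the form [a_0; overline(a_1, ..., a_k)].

[4; overline(1, 2, 4, 2, 1, 8)]

Write x_i = (sqrt(22) + m_i)/d_i with (m_0, d_0) = (0, 1). a_0 = floor(sqrt(22)) = 4, since 4^2 = 16 <= 22 < 25 = 5^2.
Iterate m_{i+1} = d_i*a_i - m_i, d_{i+1} = (22 - m_{i+1}^2)/d_i, a_{i+1} = floor((a_0 + m_{i+1})/d_{i+1}):
  m_1 = 1*4 - 0 = 4, d_1 = (22 - 4^2)/1 = 6/1 = 6, a_1 = floor((4 + 4)/6) = 1.
  m_2 = 6*1 - 4 = 2, d_2 = (22 - 2^2)/6 = 18/6 = 3, a_2 = floor((4 + 2)/3) = 2.
  m_3 = 3*2 - 2 = 4, d_3 = (22 - 4^2)/3 = 6/3 = 2, a_3 = floor((4 + 4)/2) = 4.
  m_4 = 2*4 - 4 = 4, d_4 = (22 - 4^2)/2 = 6/2 = 3, a_4 = floor((4 + 4)/3) = 2.
  m_5 = 3*2 - 4 = 2, d_5 = (22 - 2^2)/3 = 18/3 = 6, a_5 = floor((4 + 2)/6) = 1.
  m_6 = 6*1 - 2 = 4, d_6 = (22 - 4^2)/6 = 6/6 = 1, a_6 = floor((4 + 4)/1) = 8.
  m_7 = 1*8 - 4 = 4, d_7 = (22 - 4^2)/1 = 6/1 = 6: (m_7, d_7) = (m_1, d_1) = (4, 6), so from here the quotients repeat a_1, ..., a_6; the period length is 6.
Hence the expansion of sqrt(22) is a_0 = 4 followed by the repeating block 1, 2, 4, 2, 1, 8 (period 6).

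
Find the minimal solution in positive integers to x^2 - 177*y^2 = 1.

(x, y) = (62423, 4692)

First expand sqrt(177) as a continued fraction. With x_i = (sqrt(177) + m_i)/d_i and (m_0, d_0) = (0, 1): a_0 = floor(sqrt(177)) = 13, since 13^2 = 169 <= 177 < 196 = 14^2.
Iterate m_{i+1} = d_i*a_i - m_i, d_{i+1} = (177 - m_{i+1}^2)/d_i, a_{i+1} = floor((a_0 + m_{i+1})/d_{i+1}):
  m_1 = 1*13 - 0 = 13, d_1 = (177 - 13^2)/1 = 8/1 = 8, a_1 = floor((13 + 13)/8) = 3.
  m_2 = 8*3 - 13 = 11, d_2 = (177 - 11^2)/8 = 56/8 = 7, a_2 = floor((13 + 11)/7) = 3.
  m_3 = 7*3 - 11 = 10, d_3 = (177 - 10^2)/7 = 77/7 = 11, a_3 = floor((13 + 10)/11) = 2.
  m_4 = 11*2 - 10 = 12, d_4 = (177 - 12^2)/11 = 33/11 = 3, a_4 = floor((13 + 12)/3) = 8.
  m_5 = 3*8 - 12 = 12, d_5 = (177 - 12^2)/3 = 33/3 = 11, a_5 = floor((13 + 12)/11) = 2.
  m_6 = 11*2 - 12 = 10, d_6 = (177 - 10^2)/11 = 77/11 = 7, a_6 = floor((13 + 10)/7) = 3.
  m_7 = 7*3 - 10 = 11, d_7 = (177 - 11^2)/7 = 56/7 = 8, a_7 = floor((13 + 11)/8) = 3.
  m_8 = 8*3 - 11 = 13, d_8 = (177 - 13^2)/8 = 8/8 = 1, a_8 = floor((13 + 13)/1) = 26.
  m_9 = 1*26 - 13 = 13, d_9 = (177 - 13^2)/1 = 8/1 = 8: (m_9, d_9) = (m_1, d_1) = (13, 8), so from here the quotients repeat a_1, ..., a_8; the period length is 8.
So sqrt(177) = [13; (3, 3, 2, 8, 2, 3, 3, 26)] with period length k = 8.
k is even, so the fundamental solution of x^2 - 177y^2 = 1 is (p_{k-1}, q_{k-1}) = (p_7, q_7); compute convergents through index 7.
Convergents (p_i = a_i*p_{i-1} + p_{i-2}, q_i = a_i*q_{i-1} + q_{i-2} with p_{-2}=0, p_{-1}=1, q_{-2}=1, q_{-1}=0):
  i=0: a_0=13, p_0 = 13*1 + 0 = 13, q_0 = 13*0 + 1 = 1.
  i=1: a_1=3, p_1 = 3*13 + 1 = 40, q_1 = 3*1 + 0 = 3.
  i=2: a_2=3, p_2 = 3*40 + 13 = 133, q_2 = 3*3 + 1 = 10.
  i=3: a_3=2, p_3 = 2*133 + 40 = 306, q_3 = 2*10 + 3 = 23.
  i=4: a_4=8, p_4 = 8*306 + 133 = 2581, q_4 = 8*23 + 10 = 194.
  i=5: a_5=2, p_5 = 2*2581 + 306 = 5468, q_5 = 2*194 + 23 = 411.
  i=6: a_6=3, p_6 = 3*5468 + 2581 = 18985, q_6 = 3*411 + 194 = 1427.
  i=7: a_7=3, p_7 = 3*18985 + 5468 = 62423, q_7 = 3*1427 + 411 = 4692.
Check: 62423^2 - 177*4692^2 = 3896630929 - 3896630928 = 1, so (x, y) = (62423, 4692) solves the equation, and by the theorem it is the least positive solution.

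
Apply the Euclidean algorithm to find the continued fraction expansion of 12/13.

[0; 1, 12]

Run the Euclidean algorithm on 12 and 13; the successive quotients are the partial quotients a_0, a_1, ... (each step inverts the fractional part left over by the previous one):
  12 = 0*13 + 12, so a_0 = 0.
  13 = 1*12 + 1, so a_1 = 1.
  12 = 12*1 + 0, so a_2 = 12.
The remainder reaches 0 after 3 divisions, so the expansion has 3 partial quotients, read off in order.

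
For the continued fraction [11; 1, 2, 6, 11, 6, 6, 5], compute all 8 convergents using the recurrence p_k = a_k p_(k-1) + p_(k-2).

Using the convergent recurrence p_i = a_i*p_{i-1} + p_{i-2}, q_i = a_i*q_{i-1} + q_{i-2} with p_{-2}=0, p_{-1}=1, q_{-2}=1, q_{-1}=0:
  i=0: a_0=11, p_0 = 11*1 + 0 = 11, q_0 = 11*0 + 1 = 1.
  i=1: a_1=1, p_1 = 1*11 + 1 = 12, q_1 = 1*1 + 0 = 1.
  i=2: a_2=2, p_2 = 2*12 + 11 = 35, q_2 = 2*1 + 1 = 3.
  i=3: a_3=6, p_3 = 6*35 + 12 = 222, q_3 = 6*3 + 1 = 19.
  i=4: a_4=11, p_4 = 11*222 + 35 = 2477, q_4 = 11*19 + 3 = 212.
  i=5: a_5=6, p_5 = 6*2477 + 222 = 15084, q_5 = 6*212 + 19 = 1291.
  i=6: a_6=6, p_6 = 6*15084 + 2477 = 92981, q_6 = 6*1291 + 212 = 7958.
  i=7: a_7=5, p_7 = 5*92981 + 15084 = 479989, q_7 = 5*7958 + 1291 = 41081.

11/1, 12/1, 35/3, 222/19, 2477/212, 15084/1291, 92981/7958, 479989/41081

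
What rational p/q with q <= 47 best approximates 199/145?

59/43

Expand x = 199/145 as a continued fraction with the Euclidean algorithm:
  199 = 1*145 + 54, so a_0 = 1.
  145 = 2*54 + 37, so a_1 = 2.
  54 = 1*37 + 17, so a_2 = 1.
  37 = 2*17 + 3, so a_3 = 2.
  17 = 5*3 + 2, so a_4 = 5.
  3 = 1*2 + 1, so a_5 = 1.
  2 = 2*1 + 0, so a_6 = 2.
so x = [1; 2, 1, 2, 5, 1, 2].
Convergents (p_i = a_i*p_{i-1} + p_{i-2}, q_i = a_i*q_{i-1} + q_{i-2} with p_{-2}=0, p_{-1}=1, q_{-2}=1, q_{-1}=0), until the denominator exceeds 47:
  i=0: a_0=1, p_0 = 1*1 + 0 = 1, q_0 = 1*0 + 1 = 1.
  i=1: a_1=2, p_1 = 2*1 + 1 = 3, q_1 = 2*1 + 0 = 2.
  i=2: a_2=1, p_2 = 1*3 + 1 = 4, q_2 = 1*2 + 1 = 3.
  i=3: a_3=2, p_3 = 2*4 + 3 = 11, q_3 = 2*3 + 2 = 8.
  i=4: a_4=5, p_4 = 5*11 + 4 = 59, q_4 = 5*8 + 3 = 43.
  i=5: a_5=1, p_5 = 1*59 + 11 = 70, q_5 = 1*43 + 8 = 51.
q_5 = 51 > 47, so the last convergent with denominator <= 47 is p_4/q_4 = 59/43.
The closest fraction with denominator <= 47 is either p_4/q_4 or the intermediate fraction (k*p_4 + p_3)/(k*q_4 + q_3) with the largest k >= 1 whose denominator stays <= 47; these approach x as k grows, and every other convergent or intermediate fraction in range is farther away.
Largest k: floor((47 - q_3)/q_4) = floor((47 - 8)/43) = 0.
Since k = 0, no intermediate fraction beyond p_4/q_4 has denominator <= 47, so the convergent 59/43 is the closest (its error is |199*43 - 59*145|/(145*43) = 2/6235).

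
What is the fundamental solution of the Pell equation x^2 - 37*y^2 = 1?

(x, y) = (73, 12)

First expand sqrt(37) as a continued fraction. With x_i = (sqrt(37) + m_i)/d_i and (m_0, d_0) = (0, 1): a_0 = floor(sqrt(37)) = 6, since 6^2 = 36 <= 37 < 49 = 7^2.
Iterate m_{i+1} = d_i*a_i - m_i, d_{i+1} = (37 - m_{i+1}^2)/d_i, a_{i+1} = floor((a_0 + m_{i+1})/d_{i+1}):
  m_1 = 1*6 - 0 = 6, d_1 = (37 - 6^2)/1 = 1/1 = 1, a_1 = floor((6 + 6)/1) = 12.
  m_2 = 1*12 - 6 = 6, d_2 = (37 - 6^2)/1 = 1/1 = 1: (m_2, d_2) = (m_1, d_1) = (6, 1), so from here the quotient a_1 repeats; the period length is 1.
So sqrt(37) = [6; (12)] with period length k = 1.
k is odd, so (p_{k-1}, q_{k-1}) only solves x^2 - 37y^2 = -1 and the fundamental solution of x^2 - 37y^2 = 1 is (p_{2k-1}, q_{2k-1}) = (p_1, q_1); compute convergents through index 1, running through the period twice.
Convergents (p_i = a_i*p_{i-1} + p_{i-2}, q_i = a_i*q_{i-1} + q_{i-2} with p_{-2}=0, p_{-1}=1, q_{-2}=1, q_{-1}=0):
  i=0: a_0=6, p_0 = 6*1 + 0 = 6, q_0 = 6*0 + 1 = 1.
  i=1: a_1=12, p_1 = 12*6 + 1 = 73, q_1 = 12*1 + 0 = 12.
Indeed p_0^2 - 37*q_0^2 = 36 - 37 = -1, not +1.
Check: 73^2 - 37*12^2 = 5329 - 5328 = 1, so (x, y) = (73, 12) solves the equation, and by the theorem it is the least positive solution.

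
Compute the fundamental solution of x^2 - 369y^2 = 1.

(x, y) = (8396801, 437120)

First expand sqrt(369) as a continued fraction. With x_i = (sqrt(369) + m_i)/d_i and (m_0, d_0) = (0, 1): a_0 = floor(sqrt(369)) = 19, since 19^2 = 361 <= 369 < 400 = 20^2.
Iterate m_{i+1} = d_i*a_i - m_i, d_{i+1} = (369 - m_{i+1}^2)/d_i, a_{i+1} = floor((a_0 + m_{i+1})/d_{i+1}):
  m_1 = 1*19 - 0 = 19, d_1 = (369 - 19^2)/1 = 8/1 = 8, a_1 = floor((19 + 19)/8) = 4.
  m_2 = 8*4 - 19 = 13, d_2 = (369 - 13^2)/8 = 200/8 = 25, a_2 = floor((19 + 13)/25) = 1.
  m_3 = 25*1 - 13 = 12, d_3 = (369 - 12^2)/25 = 225/25 = 9, a_3 = floor((19 + 12)/9) = 3.
  m_4 = 9*3 - 12 = 15, d_4 = (369 - 15^2)/9 = 144/9 = 16, a_4 = floor((19 + 15)/16) = 2.
  m_5 = 16*2 - 15 = 17, d_5 = (369 - 17^2)/16 = 80/16 = 5, a_5 = floor((19 + 17)/5) = 7.
  m_6 = 5*7 - 17 = 18, d_6 = (369 - 18^2)/5 = 45/5 = 9, a_6 = floor((19 + 18)/9) = 4.
  m_7 = 9*4 - 18 = 18, d_7 = (369 - 18^2)/9 = 45/9 = 5, a_7 = floor((19 + 18)/5) = 7.
  m_8 = 5*7 - 18 = 17, d_8 = (369 - 17^2)/5 = 80/5 = 16, a_8 = floor((19 + 17)/16) = 2.
  m_9 = 16*2 - 17 = 15, d_9 = (369 - 15^2)/16 = 144/16 = 9, a_9 = floor((19 + 15)/9) = 3.
  m_10 = 9*3 - 15 = 12, d_10 = (369 - 12^2)/9 = 225/9 = 25, a_10 = floor((19 + 12)/25) = 1.
  m_11 = 25*1 - 12 = 13, d_11 = (369 - 13^2)/25 = 200/25 = 8, a_11 = floor((19 + 13)/8) = 4.
  m_12 = 8*4 - 13 = 19, d_12 = (369 - 19^2)/8 = 8/8 = 1, a_12 = floor((19 + 19)/1) = 38.
  m_13 = 1*38 - 19 = 19, d_13 = (369 - 19^2)/1 = 8/1 = 8: (m_13, d_13) = (m_1, d_1) = (19, 8), so from here the quotients repeat a_1, ..., a_12; the period length is 12.
So sqrt(369) = [19; (4, 1, 3, 2, 7, 4, 7, 2, 3, 1, 4, 38)] with period length k = 12.
k is even, so the fundamental solution of x^2 - 369y^2 = 1 is (p_{k-1}, q_{k-1}) = (p_11, q_11); compute convergents through index 11.
Convergents (p_i = a_i*p_{i-1} + p_{i-2}, q_i = a_i*q_{i-1} + q_{i-2} with p_{-2}=0, p_{-1}=1, q_{-2}=1, q_{-1}=0):
  i=0: a_0=19, p_0 = 19*1 + 0 = 19, q_0 = 19*0 + 1 = 1.
  i=1: a_1=4, p_1 = 4*19 + 1 = 77, q_1 = 4*1 + 0 = 4.
  i=2: a_2=1, p_2 = 1*77 + 19 = 96, q_2 = 1*4 + 1 = 5.
  i=3: a_3=3, p_3 = 3*96 + 77 = 365, q_3 = 3*5 + 4 = 19.
  i=4: a_4=2, p_4 = 2*365 + 96 = 826, q_4 = 2*19 + 5 = 43.
  i=5: a_5=7, p_5 = 7*826 + 365 = 6147, q_5 = 7*43 + 19 = 320.
  i=6: a_6=4, p_6 = 4*6147 + 826 = 25414, q_6 = 4*320 + 43 = 1323.
  i=7: a_7=7, p_7 = 7*25414 + 6147 = 184045, q_7 = 7*1323 + 320 = 9581.
  i=8: a_8=2, p_8 = 2*184045 + 25414 = 393504, q_8 = 2*9581 + 1323 = 20485.
  i=9: a_9=3, p_9 = 3*393504 + 184045 = 1364557, q_9 = 3*20485 + 9581 = 71036.
  i=10: a_10=1, p_10 = 1*1364557 + 393504 = 1758061, q_10 = 1*71036 + 20485 = 91521.
  i=11: a_11=4, p_11 = 4*1758061 + 1364557 = 8396801, q_11 = 4*91521 + 71036 = 437120.
Check: 8396801^2 - 369*437120^2 = 70506267033601 - 70506267033600 = 1, so (x, y) = (8396801, 437120) solves the equation, and by the theorem it is the least positive solution.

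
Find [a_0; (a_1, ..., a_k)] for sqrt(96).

Write x_i = (sqrt(96) + m_i)/d_i with (m_0, d_0) = (0, 1). a_0 = floor(sqrt(96)) = 9, since 9^2 = 81 <= 96 < 100 = 10^2.
Iterate m_{i+1} = d_i*a_i - m_i, d_{i+1} = (96 - m_{i+1}^2)/d_i, a_{i+1} = floor((a_0 + m_{i+1})/d_{i+1}):
  m_1 = 1*9 - 0 = 9, d_1 = (96 - 9^2)/1 = 15/1 = 15, a_1 = floor((9 + 9)/15) = 1.
  m_2 = 15*1 - 9 = 6, d_2 = (96 - 6^2)/15 = 60/15 = 4, a_2 = floor((9 + 6)/4) = 3.
  m_3 = 4*3 - 6 = 6, d_3 = (96 - 6^2)/4 = 60/4 = 15, a_3 = floor((9 + 6)/15) = 1.
  m_4 = 15*1 - 6 = 9, d_4 = (96 - 9^2)/15 = 15/15 = 1, a_4 = floor((9 + 9)/1) = 18.
  m_5 = 1*18 - 9 = 9, d_5 = (96 - 9^2)/1 = 15/1 = 15: (m_5, d_5) = (m_1, d_1) = (9, 15), so from here the quotients repeat a_1, ..., a_4; the period length is 4.
Hence the expansion of sqrt(96) is a_0 = 9 followed by the repeating block 1, 3, 1, 18 (period 4).

[9; (1, 3, 1, 18)]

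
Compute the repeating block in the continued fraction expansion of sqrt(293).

[17; (8, 1, 1, 8, 34)]

Write x_i = (sqrt(293) + m_i)/d_i with (m_0, d_0) = (0, 1). a_0 = floor(sqrt(293)) = 17, since 17^2 = 289 <= 293 < 324 = 18^2.
Iterate m_{i+1} = d_i*a_i - m_i, d_{i+1} = (293 - m_{i+1}^2)/d_i, a_{i+1} = floor((a_0 + m_{i+1})/d_{i+1}):
  m_1 = 1*17 - 0 = 17, d_1 = (293 - 17^2)/1 = 4/1 = 4, a_1 = floor((17 + 17)/4) = 8.
  m_2 = 4*8 - 17 = 15, d_2 = (293 - 15^2)/4 = 68/4 = 17, a_2 = floor((17 + 15)/17) = 1.
  m_3 = 17*1 - 15 = 2, d_3 = (293 - 2^2)/17 = 289/17 = 17, a_3 = floor((17 + 2)/17) = 1.
  m_4 = 17*1 - 2 = 15, d_4 = (293 - 15^2)/17 = 68/17 = 4, a_4 = floor((17 + 15)/4) = 8.
  m_5 = 4*8 - 15 = 17, d_5 = (293 - 17^2)/4 = 4/4 = 1, a_5 = floor((17 + 17)/1) = 34.
  m_6 = 1*34 - 17 = 17, d_6 = (293 - 17^2)/1 = 4/1 = 4: (m_6, d_6) = (m_1, d_1) = (17, 4), so from here the quotients repeat a_1, ..., a_5; the period length is 5.
Hence the expansion of sqrt(293) is a_0 = 17 followed by the repeating block 8, 1, 1, 8, 34 (period 5).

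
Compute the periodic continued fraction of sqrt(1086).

[32; (1, 20, 1, 64)]

Write x_i = (sqrt(1086) + m_i)/d_i with (m_0, d_0) = (0, 1). a_0 = floor(sqrt(1086)) = 32, since 32^2 = 1024 <= 1086 < 1089 = 33^2.
Iterate m_{i+1} = d_i*a_i - m_i, d_{i+1} = (1086 - m_{i+1}^2)/d_i, a_{i+1} = floor((a_0 + m_{i+1})/d_{i+1}):
  m_1 = 1*32 - 0 = 32, d_1 = (1086 - 32^2)/1 = 62/1 = 62, a_1 = floor((32 + 32)/62) = 1.
  m_2 = 62*1 - 32 = 30, d_2 = (1086 - 30^2)/62 = 186/62 = 3, a_2 = floor((32 + 30)/3) = 20.
  m_3 = 3*20 - 30 = 30, d_3 = (1086 - 30^2)/3 = 186/3 = 62, a_3 = floor((32 + 30)/62) = 1.
  m_4 = 62*1 - 30 = 32, d_4 = (1086 - 32^2)/62 = 62/62 = 1, a_4 = floor((32 + 32)/1) = 64.
  m_5 = 1*64 - 32 = 32, d_5 = (1086 - 32^2)/1 = 62/1 = 62: (m_5, d_5) = (m_1, d_1) = (32, 62), so from here the quotients repeat a_1, ..., a_4; the period length is 4.
Hence the expansion of sqrt(1086) is a_0 = 32 followed by the repeating block 1, 20, 1, 64 (period 4).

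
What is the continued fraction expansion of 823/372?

Run the Euclidean algorithm on 823 and 372; the successive quotients are the partial quotients a_0, a_1, ... (each step inverts the fractional part left over by the previous one):
  823 = 2*372 + 79, so a_0 = 2.
  372 = 4*79 + 56, so a_1 = 4.
  79 = 1*56 + 23, so a_2 = 1.
  56 = 2*23 + 10, so a_3 = 2.
  23 = 2*10 + 3, so a_4 = 2.
  10 = 3*3 + 1, so a_5 = 3.
  3 = 3*1 + 0, so a_6 = 3.
The remainder reaches 0 after 7 divisions, so the expansion has 7 partial quotients, read off in order.

[2; 4, 1, 2, 2, 3, 3]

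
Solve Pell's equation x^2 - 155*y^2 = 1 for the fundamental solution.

(x, y) = (249, 20)

First expand sqrt(155) as a continued fraction. With x_i = (sqrt(155) + m_i)/d_i and (m_0, d_0) = (0, 1): a_0 = floor(sqrt(155)) = 12, since 12^2 = 144 <= 155 < 169 = 13^2.
Iterate m_{i+1} = d_i*a_i - m_i, d_{i+1} = (155 - m_{i+1}^2)/d_i, a_{i+1} = floor((a_0 + m_{i+1})/d_{i+1}):
  m_1 = 1*12 - 0 = 12, d_1 = (155 - 12^2)/1 = 11/1 = 11, a_1 = floor((12 + 12)/11) = 2.
  m_2 = 11*2 - 12 = 10, d_2 = (155 - 10^2)/11 = 55/11 = 5, a_2 = floor((12 + 10)/5) = 4.
  m_3 = 5*4 - 10 = 10, d_3 = (155 - 10^2)/5 = 55/5 = 11, a_3 = floor((12 + 10)/11) = 2.
  m_4 = 11*2 - 10 = 12, d_4 = (155 - 12^2)/11 = 11/11 = 1, a_4 = floor((12 + 12)/1) = 24.
  m_5 = 1*24 - 12 = 12, d_5 = (155 - 12^2)/1 = 11/1 = 11: (m_5, d_5) = (m_1, d_1) = (12, 11), so from here the quotients repeat a_1, ..., a_4; the period length is 4.
So sqrt(155) = [12; (2, 4, 2, 24)] with period length k = 4.
k is even, so the fundamental solution of x^2 - 155y^2 = 1 is (p_{k-1}, q_{k-1}) = (p_3, q_3); compute convergents through index 3.
Convergents (p_i = a_i*p_{i-1} + p_{i-2}, q_i = a_i*q_{i-1} + q_{i-2} with p_{-2}=0, p_{-1}=1, q_{-2}=1, q_{-1}=0):
  i=0: a_0=12, p_0 = 12*1 + 0 = 12, q_0 = 12*0 + 1 = 1.
  i=1: a_1=2, p_1 = 2*12 + 1 = 25, q_1 = 2*1 + 0 = 2.
  i=2: a_2=4, p_2 = 4*25 + 12 = 112, q_2 = 4*2 + 1 = 9.
  i=3: a_3=2, p_3 = 2*112 + 25 = 249, q_3 = 2*9 + 2 = 20.
Check: 249^2 - 155*20^2 = 62001 - 62000 = 1, so (x, y) = (249, 20) solves the equation, and by the theorem it is the least positive solution.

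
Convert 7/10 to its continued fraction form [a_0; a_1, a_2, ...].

[0; 1, 2, 3]

Run the Euclidean algorithm on 7 and 10; the successive quotients are the partial quotients a_0, a_1, ... (each step inverts the fractional part left over by the previous one):
  7 = 0*10 + 7, so a_0 = 0.
  10 = 1*7 + 3, so a_1 = 1.
  7 = 2*3 + 1, so a_2 = 2.
  3 = 3*1 + 0, so a_3 = 3.
The remainder reaches 0 after 4 divisions, so the expansion has 4 partial quotients, read off in order.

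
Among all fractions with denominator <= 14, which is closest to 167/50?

10/3

Expand x = 167/50 as a continued fraction with the Euclidean algorithm:
  167 = 3*50 + 17, so a_0 = 3.
  50 = 2*17 + 16, so a_1 = 2.
  17 = 1*16 + 1, so a_2 = 1.
  16 = 16*1 + 0, so a_3 = 16.
so x = [3; 2, 1, 16].
Convergents (p_i = a_i*p_{i-1} + p_{i-2}, q_i = a_i*q_{i-1} + q_{i-2} with p_{-2}=0, p_{-1}=1, q_{-2}=1, q_{-1}=0), until the denominator exceeds 14:
  i=0: a_0=3, p_0 = 3*1 + 0 = 3, q_0 = 3*0 + 1 = 1.
  i=1: a_1=2, p_1 = 2*3 + 1 = 7, q_1 = 2*1 + 0 = 2.
  i=2: a_2=1, p_2 = 1*7 + 3 = 10, q_2 = 1*2 + 1 = 3.
  i=3: a_3=16, p_3 = 16*10 + 7 = 167, q_3 = 16*3 + 2 = 50.
q_3 = 50 > 14, so the last convergent with denominator <= 14 is p_2/q_2 = 10/3.
The closest fraction with denominator <= 14 is either p_2/q_2 or the intermediate fraction (k*p_2 + p_1)/(k*q_2 + q_1) with the largest k >= 1 whose denominator stays <= 14; these approach x as k grows, and every other convergent or intermediate fraction in range is farther away.
Largest k: floor((14 - q_1)/q_2) = floor((14 - 2)/3) = 4.
That gives (4*10 + 7)/(4*3 + 2) = 47/14.
Compare the errors: |x - 10/3| = |167*3 - 10*50|/(50*3) = 1/150, and |x - 47/14| = |167*14 - 47*50|/(50*14) = 12/700.
Cross-multiplying, 1*700 = 700 < 1800 = 12*150, so 1/150 is smaller: the convergent 10/3 is closer to x than 47/14.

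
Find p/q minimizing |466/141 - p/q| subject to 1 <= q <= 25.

Expand x = 466/141 as a continued fraction with the Euclidean algorithm:
  466 = 3*141 + 43, so a_0 = 3.
  141 = 3*43 + 12, so a_1 = 3.
  43 = 3*12 + 7, so a_2 = 3.
  12 = 1*7 + 5, so a_3 = 1.
  7 = 1*5 + 2, so a_4 = 1.
  5 = 2*2 + 1, so a_5 = 2.
  2 = 2*1 + 0, so a_6 = 2.
so x = [3; 3, 3, 1, 1, 2, 2].
Convergents (p_i = a_i*p_{i-1} + p_{i-2}, q_i = a_i*q_{i-1} + q_{i-2} with p_{-2}=0, p_{-1}=1, q_{-2}=1, q_{-1}=0), until the denominator exceeds 25:
  i=0: a_0=3, p_0 = 3*1 + 0 = 3, q_0 = 3*0 + 1 = 1.
  i=1: a_1=3, p_1 = 3*3 + 1 = 10, q_1 = 3*1 + 0 = 3.
  i=2: a_2=3, p_2 = 3*10 + 3 = 33, q_2 = 3*3 + 1 = 10.
  i=3: a_3=1, p_3 = 1*33 + 10 = 43, q_3 = 1*10 + 3 = 13.
  i=4: a_4=1, p_4 = 1*43 + 33 = 76, q_4 = 1*13 + 10 = 23.
  i=5: a_5=2, p_5 = 2*76 + 43 = 195, q_5 = 2*23 + 13 = 59.
q_5 = 59 > 25, so the last convergent with denominator <= 25 is p_4/q_4 = 76/23.
The closest fraction with denominator <= 25 is either p_4/q_4 or the intermediate fraction (k*p_4 + p_3)/(k*q_4 + q_3) with the largest k >= 1 whose denominator stays <= 25; these approach x as k grows, and every other convergent or intermediate fraction in range is farther away.
Largest k: floor((25 - q_3)/q_4) = floor((25 - 13)/23) = 0.
Since k = 0, no intermediate fraction beyond p_4/q_4 has denominator <= 25, so the convergent 76/23 is the closest (its error is |466*23 - 76*141|/(141*23) = 2/3243).

76/23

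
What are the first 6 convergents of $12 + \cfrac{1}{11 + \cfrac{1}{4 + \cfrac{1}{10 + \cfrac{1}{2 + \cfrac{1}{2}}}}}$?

12/1, 133/11, 544/45, 5573/461, 11690/967, 28953/2395

Using the convergent recurrence p_i = a_i*p_{i-1} + p_{i-2}, q_i = a_i*q_{i-1} + q_{i-2} with p_{-2}=0, p_{-1}=1, q_{-2}=1, q_{-1}=0:
  i=0: a_0=12, p_0 = 12*1 + 0 = 12, q_0 = 12*0 + 1 = 1.
  i=1: a_1=11, p_1 = 11*12 + 1 = 133, q_1 = 11*1 + 0 = 11.
  i=2: a_2=4, p_2 = 4*133 + 12 = 544, q_2 = 4*11 + 1 = 45.
  i=3: a_3=10, p_3 = 10*544 + 133 = 5573, q_3 = 10*45 + 11 = 461.
  i=4: a_4=2, p_4 = 2*5573 + 544 = 11690, q_4 = 2*461 + 45 = 967.
  i=5: a_5=2, p_5 = 2*11690 + 5573 = 28953, q_5 = 2*967 + 461 = 2395.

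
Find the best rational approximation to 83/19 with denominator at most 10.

35/8

Expand x = 83/19 as a continued fraction with the Euclidean algorithm:
  83 = 4*19 + 7, so a_0 = 4.
  19 = 2*7 + 5, so a_1 = 2.
  7 = 1*5 + 2, so a_2 = 1.
  5 = 2*2 + 1, so a_3 = 2.
  2 = 2*1 + 0, so a_4 = 2.
so x = [4; 2, 1, 2, 2].
Convergents (p_i = a_i*p_{i-1} + p_{i-2}, q_i = a_i*q_{i-1} + q_{i-2} with p_{-2}=0, p_{-1}=1, q_{-2}=1, q_{-1}=0), until the denominator exceeds 10:
  i=0: a_0=4, p_0 = 4*1 + 0 = 4, q_0 = 4*0 + 1 = 1.
  i=1: a_1=2, p_1 = 2*4 + 1 = 9, q_1 = 2*1 + 0 = 2.
  i=2: a_2=1, p_2 = 1*9 + 4 = 13, q_2 = 1*2 + 1 = 3.
  i=3: a_3=2, p_3 = 2*13 + 9 = 35, q_3 = 2*3 + 2 = 8.
  i=4: a_4=2, p_4 = 2*35 + 13 = 83, q_4 = 2*8 + 3 = 19.
q_4 = 19 > 10, so the last convergent with denominator <= 10 is p_3/q_3 = 35/8.
The closest fraction with denominator <= 10 is either p_3/q_3 or the intermediate fraction (k*p_3 + p_2)/(k*q_3 + q_2) with the largest k >= 1 whose denominator stays <= 10; these approach x as k grows, and every other convergent or intermediate fraction in range is farther away.
Largest k: floor((10 - q_2)/q_3) = floor((10 - 3)/8) = 0.
Since k = 0, no intermediate fraction beyond p_3/q_3 has denominator <= 10, so the convergent 35/8 is the closest (its error is |83*8 - 35*19|/(19*8) = 1/152).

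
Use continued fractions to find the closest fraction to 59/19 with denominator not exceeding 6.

Expand x = 59/19 as a continued fraction with the Euclidean algorithm:
  59 = 3*19 + 2, so a_0 = 3.
  19 = 9*2 + 1, so a_1 = 9.
  2 = 2*1 + 0, so a_2 = 2.
so x = [3; 9, 2].
Convergents (p_i = a_i*p_{i-1} + p_{i-2}, q_i = a_i*q_{i-1} + q_{i-2} with p_{-2}=0, p_{-1}=1, q_{-2}=1, q_{-1}=0), until the denominator exceeds 6:
  i=0: a_0=3, p_0 = 3*1 + 0 = 3, q_0 = 3*0 + 1 = 1.
  i=1: a_1=9, p_1 = 9*3 + 1 = 28, q_1 = 9*1 + 0 = 9.
q_1 = 9 > 6, so the last convergent with denominator <= 6 is p_0/q_0 = 3/1.
The closest fraction with denominator <= 6 is either p_0/q_0 or the intermediate fraction (k*p_0 + p_{-1})/(k*q_0 + q_{-1}) with the largest k >= 1 whose denominator stays <= 6; these approach x as k grows, and every other convergent or intermediate fraction in range is farther away.
Largest k: floor((6 - q_{-1})/q_0) = floor((6 - 0)/1) = 6 (using the seeds p_{-1} = 1, q_{-1} = 0).
That gives (6*3 + 1)/(6*1 + 0) = 19/6.
Compare the errors: |x - 3/1| = |59*1 - 3*19|/(19*1) = 2/19, and |x - 19/6| = |59*6 - 19*19|/(19*6) = 7/114.
Cross-multiplying, 7*19 = 133 < 228 = 2*114, so 7/114 is smaller: the intermediate fraction 19/6 is closer to x than 3/1.

19/6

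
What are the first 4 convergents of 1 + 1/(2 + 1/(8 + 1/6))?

Using the convergent recurrence p_i = a_i*p_{i-1} + p_{i-2}, q_i = a_i*q_{i-1} + q_{i-2} with p_{-2}=0, p_{-1}=1, q_{-2}=1, q_{-1}=0:
  i=0: a_0=1, p_0 = 1*1 + 0 = 1, q_0 = 1*0 + 1 = 1.
  i=1: a_1=2, p_1 = 2*1 + 1 = 3, q_1 = 2*1 + 0 = 2.
  i=2: a_2=8, p_2 = 8*3 + 1 = 25, q_2 = 8*2 + 1 = 17.
  i=3: a_3=6, p_3 = 6*25 + 3 = 153, q_3 = 6*17 + 2 = 104.

1/1, 3/2, 25/17, 153/104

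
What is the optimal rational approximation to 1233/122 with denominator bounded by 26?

Expand x = 1233/122 as a continued fraction with the Euclidean algorithm:
  1233 = 10*122 + 13, so a_0 = 10.
  122 = 9*13 + 5, so a_1 = 9.
  13 = 2*5 + 3, so a_2 = 2.
  5 = 1*3 + 2, so a_3 = 1.
  3 = 1*2 + 1, so a_4 = 1.
  2 = 2*1 + 0, so a_5 = 2.
so x = [10; 9, 2, 1, 1, 2].
Convergents (p_i = a_i*p_{i-1} + p_{i-2}, q_i = a_i*q_{i-1} + q_{i-2} with p_{-2}=0, p_{-1}=1, q_{-2}=1, q_{-1}=0), until the denominator exceeds 26:
  i=0: a_0=10, p_0 = 10*1 + 0 = 10, q_0 = 10*0 + 1 = 1.
  i=1: a_1=9, p_1 = 9*10 + 1 = 91, q_1 = 9*1 + 0 = 9.
  i=2: a_2=2, p_2 = 2*91 + 10 = 192, q_2 = 2*9 + 1 = 19.
  i=3: a_3=1, p_3 = 1*192 + 91 = 283, q_3 = 1*19 + 9 = 28.
q_3 = 28 > 26, so the last convergent with denominator <= 26 is p_2/q_2 = 192/19.
The closest fraction with denominator <= 26 is either p_2/q_2 or the intermediate fraction (k*p_2 + p_1)/(k*q_2 + q_1) with the largest k >= 1 whose denominator stays <= 26; these approach x as k grows, and every other convergent or intermediate fraction in range is farther away.
Largest k: floor((26 - q_1)/q_2) = floor((26 - 9)/19) = 0.
Since k = 0, no intermediate fraction beyond p_2/q_2 has denominator <= 26, so the convergent 192/19 is the closest (its error is |1233*19 - 192*122|/(122*19) = 3/2318).

192/19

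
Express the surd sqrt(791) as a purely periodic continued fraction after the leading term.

[28; (8, 56)]

Write x_i = (sqrt(791) + m_i)/d_i with (m_0, d_0) = (0, 1). a_0 = floor(sqrt(791)) = 28, since 28^2 = 784 <= 791 < 841 = 29^2.
Iterate m_{i+1} = d_i*a_i - m_i, d_{i+1} = (791 - m_{i+1}^2)/d_i, a_{i+1} = floor((a_0 + m_{i+1})/d_{i+1}):
  m_1 = 1*28 - 0 = 28, d_1 = (791 - 28^2)/1 = 7/1 = 7, a_1 = floor((28 + 28)/7) = 8.
  m_2 = 7*8 - 28 = 28, d_2 = (791 - 28^2)/7 = 7/7 = 1, a_2 = floor((28 + 28)/1) = 56.
  m_3 = 1*56 - 28 = 28, d_3 = (791 - 28^2)/1 = 7/1 = 7: (m_3, d_3) = (m_1, d_1) = (28, 7), so from here the quotients repeat a_1, a_2; the period length is 2.
Hence the expansion of sqrt(791) is a_0 = 28 followed by the repeating block 8, 56 (period 2).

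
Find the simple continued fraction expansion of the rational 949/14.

Run the Euclidean algorithm on 949 and 14; the successive quotients are the partial quotients a_0, a_1, ... (each step inverts the fractional part left over by the previous one):
  949 = 67*14 + 11, so a_0 = 67.
  14 = 1*11 + 3, so a_1 = 1.
  11 = 3*3 + 2, so a_2 = 3.
  3 = 1*2 + 1, so a_3 = 1.
  2 = 2*1 + 0, so a_4 = 2.
The remainder reaches 0 after 5 divisions, so the expansion has 5 partial quotients, read off in order.

[67; 1, 3, 1, 2]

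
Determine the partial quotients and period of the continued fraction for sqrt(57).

[7; (1, 1, 4, 1, 1, 14)]

Write x_i = (sqrt(57) + m_i)/d_i with (m_0, d_0) = (0, 1). a_0 = floor(sqrt(57)) = 7, since 7^2 = 49 <= 57 < 64 = 8^2.
Iterate m_{i+1} = d_i*a_i - m_i, d_{i+1} = (57 - m_{i+1}^2)/d_i, a_{i+1} = floor((a_0 + m_{i+1})/d_{i+1}):
  m_1 = 1*7 - 0 = 7, d_1 = (57 - 7^2)/1 = 8/1 = 8, a_1 = floor((7 + 7)/8) = 1.
  m_2 = 8*1 - 7 = 1, d_2 = (57 - 1^2)/8 = 56/8 = 7, a_2 = floor((7 + 1)/7) = 1.
  m_3 = 7*1 - 1 = 6, d_3 = (57 - 6^2)/7 = 21/7 = 3, a_3 = floor((7 + 6)/3) = 4.
  m_4 = 3*4 - 6 = 6, d_4 = (57 - 6^2)/3 = 21/3 = 7, a_4 = floor((7 + 6)/7) = 1.
  m_5 = 7*1 - 6 = 1, d_5 = (57 - 1^2)/7 = 56/7 = 8, a_5 = floor((7 + 1)/8) = 1.
  m_6 = 8*1 - 1 = 7, d_6 = (57 - 7^2)/8 = 8/8 = 1, a_6 = floor((7 + 7)/1) = 14.
  m_7 = 1*14 - 7 = 7, d_7 = (57 - 7^2)/1 = 8/1 = 8: (m_7, d_7) = (m_1, d_1) = (7, 8), so from here the quotients repeat a_1, ..., a_6; the period length is 6.
Hence the expansion of sqrt(57) is a_0 = 7 followed by the repeating block 1, 1, 4, 1, 1, 14 (period 6).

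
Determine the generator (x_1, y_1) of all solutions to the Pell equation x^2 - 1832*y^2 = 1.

(x, y) = (22899, 535)

First expand sqrt(1832) as a continued fraction. With x_i = (sqrt(1832) + m_i)/d_i and (m_0, d_0) = (0, 1): a_0 = floor(sqrt(1832)) = 42, since 42^2 = 1764 <= 1832 < 1849 = 43^2.
Iterate m_{i+1} = d_i*a_i - m_i, d_{i+1} = (1832 - m_{i+1}^2)/d_i, a_{i+1} = floor((a_0 + m_{i+1})/d_{i+1}):
  m_1 = 1*42 - 0 = 42, d_1 = (1832 - 42^2)/1 = 68/1 = 68, a_1 = floor((42 + 42)/68) = 1.
  m_2 = 68*1 - 42 = 26, d_2 = (1832 - 26^2)/68 = 1156/68 = 17, a_2 = floor((42 + 26)/17) = 4.
  m_3 = 17*4 - 26 = 42, d_3 = (1832 - 42^2)/17 = 68/17 = 4, a_3 = floor((42 + 42)/4) = 21.
  m_4 = 4*21 - 42 = 42, d_4 = (1832 - 42^2)/4 = 68/4 = 17, a_4 = floor((42 + 42)/17) = 4.
  m_5 = 17*4 - 42 = 26, d_5 = (1832 - 26^2)/17 = 1156/17 = 68, a_5 = floor((42 + 26)/68) = 1.
  m_6 = 68*1 - 26 = 42, d_6 = (1832 - 42^2)/68 = 68/68 = 1, a_6 = floor((42 + 42)/1) = 84.
  m_7 = 1*84 - 42 = 42, d_7 = (1832 - 42^2)/1 = 68/1 = 68: (m_7, d_7) = (m_1, d_1) = (42, 68), so from here the quotients repeat a_1, ..., a_6; the period length is 6.
So sqrt(1832) = [42; (1, 4, 21, 4, 1, 84)] with period length k = 6.
k is even, so the fundamental solution of x^2 - 1832y^2 = 1 is (p_{k-1}, q_{k-1}) = (p_5, q_5); compute convergents through index 5.
Convergents (p_i = a_i*p_{i-1} + p_{i-2}, q_i = a_i*q_{i-1} + q_{i-2} with p_{-2}=0, p_{-1}=1, q_{-2}=1, q_{-1}=0):
  i=0: a_0=42, p_0 = 42*1 + 0 = 42, q_0 = 42*0 + 1 = 1.
  i=1: a_1=1, p_1 = 1*42 + 1 = 43, q_1 = 1*1 + 0 = 1.
  i=2: a_2=4, p_2 = 4*43 + 42 = 214, q_2 = 4*1 + 1 = 5.
  i=3: a_3=21, p_3 = 21*214 + 43 = 4537, q_3 = 21*5 + 1 = 106.
  i=4: a_4=4, p_4 = 4*4537 + 214 = 18362, q_4 = 4*106 + 5 = 429.
  i=5: a_5=1, p_5 = 1*18362 + 4537 = 22899, q_5 = 1*429 + 106 = 535.
Check: 22899^2 - 1832*535^2 = 524364201 - 524364200 = 1, so (x, y) = (22899, 535) solves the equation, and by the theorem it is the least positive solution.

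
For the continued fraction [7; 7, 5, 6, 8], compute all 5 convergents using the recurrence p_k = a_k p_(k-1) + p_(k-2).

Using the convergent recurrence p_i = a_i*p_{i-1} + p_{i-2}, q_i = a_i*q_{i-1} + q_{i-2} with p_{-2}=0, p_{-1}=1, q_{-2}=1, q_{-1}=0:
  i=0: a_0=7, p_0 = 7*1 + 0 = 7, q_0 = 7*0 + 1 = 1.
  i=1: a_1=7, p_1 = 7*7 + 1 = 50, q_1 = 7*1 + 0 = 7.
  i=2: a_2=5, p_2 = 5*50 + 7 = 257, q_2 = 5*7 + 1 = 36.
  i=3: a_3=6, p_3 = 6*257 + 50 = 1592, q_3 = 6*36 + 7 = 223.
  i=4: a_4=8, p_4 = 8*1592 + 257 = 12993, q_4 = 8*223 + 36 = 1820.

7/1, 50/7, 257/36, 1592/223, 12993/1820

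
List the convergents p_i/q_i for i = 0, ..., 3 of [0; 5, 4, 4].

Using the convergent recurrence p_i = a_i*p_{i-1} + p_{i-2}, q_i = a_i*q_{i-1} + q_{i-2} with p_{-2}=0, p_{-1}=1, q_{-2}=1, q_{-1}=0:
  i=0: a_0=0, p_0 = 0*1 + 0 = 0, q_0 = 0*0 + 1 = 1.
  i=1: a_1=5, p_1 = 5*0 + 1 = 1, q_1 = 5*1 + 0 = 5.
  i=2: a_2=4, p_2 = 4*1 + 0 = 4, q_2 = 4*5 + 1 = 21.
  i=3: a_3=4, p_3 = 4*4 + 1 = 17, q_3 = 4*21 + 5 = 89.

0/1, 1/5, 4/21, 17/89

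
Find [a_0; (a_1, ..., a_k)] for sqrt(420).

Write x_i = (sqrt(420) + m_i)/d_i with (m_0, d_0) = (0, 1). a_0 = floor(sqrt(420)) = 20, since 20^2 = 400 <= 420 < 441 = 21^2.
Iterate m_{i+1} = d_i*a_i - m_i, d_{i+1} = (420 - m_{i+1}^2)/d_i, a_{i+1} = floor((a_0 + m_{i+1})/d_{i+1}):
  m_1 = 1*20 - 0 = 20, d_1 = (420 - 20^2)/1 = 20/1 = 20, a_1 = floor((20 + 20)/20) = 2.
  m_2 = 20*2 - 20 = 20, d_2 = (420 - 20^2)/20 = 20/20 = 1, a_2 = floor((20 + 20)/1) = 40.
  m_3 = 1*40 - 20 = 20, d_3 = (420 - 20^2)/1 = 20/1 = 20: (m_3, d_3) = (m_1, d_1) = (20, 20), so from here the quotients repeat a_1, a_2; the period length is 2.
Hence the expansion of sqrt(420) is a_0 = 20 followed by the repeating block 2, 40 (period 2).

[20; (2, 40)]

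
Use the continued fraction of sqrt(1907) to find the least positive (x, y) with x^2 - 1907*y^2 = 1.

First expand sqrt(1907) as a continued fraction. With x_i = (sqrt(1907) + m_i)/d_i and (m_0, d_0) = (0, 1): a_0 = floor(sqrt(1907)) = 43, since 43^2 = 1849 <= 1907 < 1936 = 44^2.
Iterate m_{i+1} = d_i*a_i - m_i, d_{i+1} = (1907 - m_{i+1}^2)/d_i, a_{i+1} = floor((a_0 + m_{i+1})/d_{i+1}):
  m_1 = 1*43 - 0 = 43, d_1 = (1907 - 43^2)/1 = 58/1 = 58, a_1 = floor((43 + 43)/58) = 1.
  m_2 = 58*1 - 43 = 15, d_2 = (1907 - 15^2)/58 = 1682/58 = 29, a_2 = floor((43 + 15)/29) = 2.
  m_3 = 29*2 - 15 = 43, d_3 = (1907 - 43^2)/29 = 58/29 = 2, a_3 = floor((43 + 43)/2) = 43.
  m_4 = 2*43 - 43 = 43, d_4 = (1907 - 43^2)/2 = 58/2 = 29, a_4 = floor((43 + 43)/29) = 2.
  m_5 = 29*2 - 43 = 15, d_5 = (1907 - 15^2)/29 = 1682/29 = 58, a_5 = floor((43 + 15)/58) = 1.
  m_6 = 58*1 - 15 = 43, d_6 = (1907 - 43^2)/58 = 58/58 = 1, a_6 = floor((43 + 43)/1) = 86.
  m_7 = 1*86 - 43 = 43, d_7 = (1907 - 43^2)/1 = 58/1 = 58: (m_7, d_7) = (m_1, d_1) = (43, 58), so from here the quotients repeat a_1, ..., a_6; the period length is 6.
So sqrt(1907) = [43; (1, 2, 43, 2, 1, 86)] with period length k = 6.
k is even, so the fundamental solution of x^2 - 1907y^2 = 1 is (p_{k-1}, q_{k-1}) = (p_5, q_5); compute convergents through index 5.
Convergents (p_i = a_i*p_{i-1} + p_{i-2}, q_i = a_i*q_{i-1} + q_{i-2} with p_{-2}=0, p_{-1}=1, q_{-2}=1, q_{-1}=0):
  i=0: a_0=43, p_0 = 43*1 + 0 = 43, q_0 = 43*0 + 1 = 1.
  i=1: a_1=1, p_1 = 1*43 + 1 = 44, q_1 = 1*1 + 0 = 1.
  i=2: a_2=2, p_2 = 2*44 + 43 = 131, q_2 = 2*1 + 1 = 3.
  i=3: a_3=43, p_3 = 43*131 + 44 = 5677, q_3 = 43*3 + 1 = 130.
  i=4: a_4=2, p_4 = 2*5677 + 131 = 11485, q_4 = 2*130 + 3 = 263.
  i=5: a_5=1, p_5 = 1*11485 + 5677 = 17162, q_5 = 1*263 + 130 = 393.
Check: 17162^2 - 1907*393^2 = 294534244 - 294534243 = 1, so (x, y) = (17162, 393) solves the equation, and by the theorem it is the least positive solution.

(x, y) = (17162, 393)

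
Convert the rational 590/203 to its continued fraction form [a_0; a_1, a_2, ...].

Run the Euclidean algorithm on 590 and 203; the successive quotients are the partial quotients a_0, a_1, ... (each step inverts the fractional part left over by the previous one):
  590 = 2*203 + 184, so a_0 = 2.
  203 = 1*184 + 19, so a_1 = 1.
  184 = 9*19 + 13, so a_2 = 9.
  19 = 1*13 + 6, so a_3 = 1.
  13 = 2*6 + 1, so a_4 = 2.
  6 = 6*1 + 0, so a_5 = 6.
The remainder reaches 0 after 6 divisions, so the expansion has 6 partial quotients, read off in order.

[2; 1, 9, 1, 2, 6]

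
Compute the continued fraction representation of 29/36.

[0; 1, 4, 7]

Run the Euclidean algorithm on 29 and 36; the successive quotients are the partial quotients a_0, a_1, ... (each step inverts the fractional part left over by the previous one):
  29 = 0*36 + 29, so a_0 = 0.
  36 = 1*29 + 7, so a_1 = 1.
  29 = 4*7 + 1, so a_2 = 4.
  7 = 7*1 + 0, so a_3 = 7.
The remainder reaches 0 after 4 divisions, so the expansion has 4 partial quotients, read off in order.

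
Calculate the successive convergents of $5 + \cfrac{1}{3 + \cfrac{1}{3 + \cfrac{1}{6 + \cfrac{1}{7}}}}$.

5/1, 16/3, 53/10, 334/63, 2391/451

Using the convergent recurrence p_i = a_i*p_{i-1} + p_{i-2}, q_i = a_i*q_{i-1} + q_{i-2} with p_{-2}=0, p_{-1}=1, q_{-2}=1, q_{-1}=0:
  i=0: a_0=5, p_0 = 5*1 + 0 = 5, q_0 = 5*0 + 1 = 1.
  i=1: a_1=3, p_1 = 3*5 + 1 = 16, q_1 = 3*1 + 0 = 3.
  i=2: a_2=3, p_2 = 3*16 + 5 = 53, q_2 = 3*3 + 1 = 10.
  i=3: a_3=6, p_3 = 6*53 + 16 = 334, q_3 = 6*10 + 3 = 63.
  i=4: a_4=7, p_4 = 7*334 + 53 = 2391, q_4 = 7*63 + 10 = 451.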